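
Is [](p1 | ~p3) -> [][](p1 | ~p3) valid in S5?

Valid

Tableau for the negation ~([](p1 | ~p3) -> [][](p1 | ~p3)):
1. ~([](p1 | ~p3) -> [][](p1 | ~p3)), u
2. [](p1 | ~p3), u
3. ~[][](p1 | ~p3), u
4. p1 | ~p3, u
5. ~p3, u
6. ~[](p1 | ~p3), v
7. p1 | ~p3, v
8. ~p3, v
9. ~(p1 | ~p3), w
10. ~p1, w
11. p3, w
12. p1 | ~p3, w
13. ~p3, w
Accessibility: uRu, uRv, uRw, vRu, vRv, vRw, wRu, wRv, wRw
Branch closes: p3 and ~p3 both at w.
Every branch of the negation's tableau closes; the branch above is one of them.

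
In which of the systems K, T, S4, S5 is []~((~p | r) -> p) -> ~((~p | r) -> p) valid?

T, S4, S5

T-tableau for the negation ~([]~((~p | r) -> p) -> ~((~p | r) -> p)):
1. ~([]~((~p | r) -> p) -> ~((~p | r) -> p)), 0
2. []~((~p | r) -> p), 0   [~->-rule on 1]
3. (~p | r) -> p, 0   [~->-rule on 1]
4. ~((~p | r) -> p), 0   [[]-rule on 2 via 0R0]
5. ~p | r, 0   [~->-rule on 4]
6. ~p, 0   [~->-rule on 4]
7. ~(~p | r), 0   [->-rule on 3 (branches; this branch)]
8. p, 0   [~|-rule on 7]
9. ~r, 0   [~|-rule on 7]
Accessibility: 0R0
Branch closes: p and ~p both at 0.
Every branch closes (one shown): valid in T, hence also in S4, S5 (every theorem of T is a theorem of S4 and S5).
K-tableau for the negation ~([]~((~p | r) -> p) -> ~((~p | r) -> p)):
1. ~([]~((~p | r) -> p) -> ~((~p | r) -> p)), 0
2. []~((~p | r) -> p), 0   [~->-rule on 1]
3. (~p | r) -> p, 0   [~->-rule on 1]
4. p, 0   [->-rule on 3 (branches; this branch)]
Complete open branch: countermodel on a K-frame, so not valid in K.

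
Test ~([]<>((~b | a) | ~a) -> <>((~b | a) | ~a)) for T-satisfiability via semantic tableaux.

Unsatisfiable

1. ~([]<>((~b | a) | ~a) -> <>((~b | a) | ~a)), w0
2. []<>((~b | a) | ~a), w0
3. ~<>((~b | a) | ~a), w0
4. <>((~b | a) | ~a), w0
5. ~((~b | a) | ~a), w0
6. ~(~b | a), w0
7. a, w0
8. b, w0
9. ~a, w0
Accessibility: w0Rw0
Branch closes: a and ~a both at w0.
All branches of the tableau close; one closing branch shown above.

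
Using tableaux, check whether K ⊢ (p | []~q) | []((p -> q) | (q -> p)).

Valid

Tableau for the negation ~((p | []~q) | []((p -> q) | (q -> p))):
1. ~((p | []~q) | []((p -> q) | (q -> p))), 0
2. ~(p | []~q), 0
3. ~[]((p -> q) | (q -> p)), 0
4. ~p, 0
5. ~[]~q, 0
6. ~((p -> q) | (q -> p)), 1
7. ~(p -> q), 1
8. ~(q -> p), 1
9. p, 1
10. ~q, 1
11. q, 1
12. ~p, 1
Accessibility: 0R1
Branch closes: q and ~q both at 1.
All branches of the negation close; one closing branch shown above.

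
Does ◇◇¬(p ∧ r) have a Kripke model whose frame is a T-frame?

Satisfiable

1. ◇◇¬(p ∧ r), u
2. ◇¬(p ∧ r), v
3. ¬(p ∧ r), w
4. ¬r, w
Accessibility: uRu, uRv, vRv, vRw, wRw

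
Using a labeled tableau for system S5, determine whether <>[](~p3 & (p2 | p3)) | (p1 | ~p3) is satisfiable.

1. <>[](~p3 & (p2 | p3)) | (p1 | ~p3), 0
2. p1 | ~p3, 0
3. ~p3, 0
Accessibility: 0R0

Yes, satisfiable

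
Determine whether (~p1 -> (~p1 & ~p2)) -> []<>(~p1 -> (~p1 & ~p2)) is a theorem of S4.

Tableau for the negation ~((~p1 -> (~p1 & ~p2)) -> []<>(~p1 -> (~p1 & ~p2))):
1. ~((~p1 -> (~p1 & ~p2)) -> []<>(~p1 -> (~p1 & ~p2))), 0
2. ~p1 -> (~p1 & ~p2), 0
3. ~[]<>(~p1 -> (~p1 & ~p2)), 0
4. ~p1 & ~p2, 0
5. ~p1, 0
6. ~p2, 0
7. ~<>(~p1 -> (~p1 & ~p2)), 1
8. ~(~p1 -> (~p1 & ~p2)), 1
9. ~p1, 1
10. ~(~p1 & ~p2), 1
11. p2, 1
Accessibility: 0R0, 0R1, 1R1
The negation has an open branch (countermodel exists).

Invalid (countermodel exists)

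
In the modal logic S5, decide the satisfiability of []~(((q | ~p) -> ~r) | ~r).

Satisfiable

1. []~(((q | ~p) -> ~r) | ~r), 0
2. ~(((q | ~p) -> ~r) | ~r), 0
3. ~((q | ~p) -> ~r), 0
4. r, 0
5. q | ~p, 0
6. ~p, 0
Accessibility: 0R0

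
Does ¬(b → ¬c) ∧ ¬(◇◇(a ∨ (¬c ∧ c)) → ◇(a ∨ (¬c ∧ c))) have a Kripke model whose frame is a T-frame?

1. ¬(b → ¬c) ∧ ¬(◇◇(a ∨ (¬c ∧ c)) → ◇(a ∨ (¬c ∧ c))), 0
2. ¬(b → ¬c), 0
3. ¬(◇◇(a ∨ (¬c ∧ c)) → ◇(a ∨ (¬c ∧ c))), 0
4. b, 0
5. c, 0
6. ◇◇(a ∨ (¬c ∧ c)), 0
7. ¬◇(a ∨ (¬c ∧ c)), 0
8. ¬(a ∨ (¬c ∧ c)), 0
9. ¬a, 0
10. ¬(¬c ∧ c), 0
11. ◇(a ∨ (¬c ∧ c)), 1
12. ¬(a ∨ (¬c ∧ c)), 1
13. ¬a, 1
14. ¬(¬c ∧ c), 1
15. ¬c, 1
16. a ∨ (¬c ∧ c), 2
17. a, 2
Accessibility: 0R0, 0R1, 1R1, 1R2, 2R2

Yes, satisfiable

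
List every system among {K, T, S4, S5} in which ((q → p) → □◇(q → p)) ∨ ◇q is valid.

K-tableau for the negation ¬(((q → p) → □◇(q → p)) ∨ ◇q):
1. ¬(((q → p) → □◇(q → p)) ∨ ◇q), u
2. ¬((q → p) → □◇(q → p)), u
3. ¬◇q, u
4. q → p, u
5. ¬□◇(q → p), u
6. p, u
7. ¬◇(q → p), v
8. ¬q, v
Accessibility: uRv
Complete open branch: countermodel on a K-frame, so not valid in K.
T-tableau for the negation ¬(((q → p) → □◇(q → p)) ∨ ◇q):
1. ¬(((q → p) → □◇(q → p)) ∨ ◇q), u
2. ¬((q → p) → □◇(q → p)), u
3. ¬◇q, u
4. q → p, u
5. ¬□◇(q → p), u
6. ¬q, u
7. p, u
8. ¬◇(q → p), v
9. ¬q, v
10. ¬(q → p), v
11. q, v
12. ¬p, v
Accessibility: uRu, uRv, vRv
Branch closes: q and ¬q both at v.
Every branch closes (one shown): valid in T, hence also in S4, S5 (every theorem of T is a theorem of S4 and S5).

T, S4, S5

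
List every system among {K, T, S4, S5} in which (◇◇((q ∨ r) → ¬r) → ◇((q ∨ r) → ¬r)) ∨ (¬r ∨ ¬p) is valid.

S4, S5

S4-tableau for the negation ¬((◇◇((q ∨ r) → ¬r) → ◇((q ∨ r) → ¬r)) ∨ (¬r ∨ ¬p)):
1. ¬((◇◇((q ∨ r) → ¬r) → ◇((q ∨ r) → ¬r)) ∨ (¬r ∨ ¬p)), u
2. ¬(◇◇((q ∨ r) → ¬r) → ◇((q ∨ r) → ¬r)), u   [¬∨-rule on 1]
3. ¬(¬r ∨ ¬p), u   [¬∨-rule on 1]
4. ◇◇((q ∨ r) → ¬r), u   [¬→-rule on 2]
5. ¬◇((q ∨ r) → ¬r), u   [¬→-rule on 2]
6. r, u   [¬∨-rule on 3]
7. p, u   [¬∨-rule on 3]
8. ¬((q ∨ r) → ¬r), u   [¬◇-rule on 5 via uRu]
9. q ∨ r, u   [¬→-rule on 8]
10. ◇((q ∨ r) → ¬r), v   [◇-rule on 4: fresh world v, uRv]
11. ¬((q ∨ r) → ¬r), v   [¬◇-rule on 5 via uRv]
12. q ∨ r, v   [¬→-rule on 11]
13. r, v   [¬→-rule on 11]
14. (q ∨ r) → ¬r, w   [◇-rule on 10: fresh world w, vRw]
15. ¬((q ∨ r) → ¬r), w   [¬◇-rule on 5 via uRw]
16. q ∨ r, w   [¬→-rule on 15]
17. r, w   [¬→-rule on 15]
18. ¬(q ∨ r), w   [→-rule on 14 (branches; this branch)]
19. ¬q, w   [¬∨-rule on 18]
20. ¬r, w   [¬∨-rule on 18]
Accessibility: uRu, uRv, uRw, vRv, vRw, wRw
Branch closes: r and ¬r both at w.
Every branch closes (one shown): valid in S4, hence also in S5 (every theorem of S4 is a theorem of S5).
T-tableau for the negation ¬((◇◇((q ∨ r) → ¬r) → ◇((q ∨ r) → ¬r)) ∨ (¬r ∨ ¬p)):
1. ¬((◇◇((q ∨ r) → ¬r) → ◇((q ∨ r) → ¬r)) ∨ (¬r ∨ ¬p)), u
2. ¬(◇◇((q ∨ r) → ¬r) → ◇((q ∨ r) → ¬r)), u   [¬∨-rule on 1]
3. ¬(¬r ∨ ¬p), u   [¬∨-rule on 1]
4. ◇◇((q ∨ r) → ¬r), u   [¬→-rule on 2]
5. ¬◇((q ∨ r) → ¬r), u   [¬→-rule on 2]
6. r, u   [¬∨-rule on 3]
7. p, u   [¬∨-rule on 3]
8. ¬((q ∨ r) → ¬r), u   [¬◇-rule on 5 via uRu]
9. q ∨ r, u   [¬→-rule on 8]
10. ◇((q ∨ r) → ¬r), v   [◇-rule on 4: fresh world v, uRv]
11. ¬((q ∨ r) → ¬r), v   [¬◇-rule on 5 via uRv]
12. q ∨ r, v   [¬→-rule on 11]
13. r, v   [¬→-rule on 11]
14. (q ∨ r) → ¬r, w   [◇-rule on 10: fresh world w, vRw]
15. ¬r, w   [→-rule on 14 (branches; this branch)]
Accessibility: uRu, uRv, vRv, vRw, wRw
Complete open branch: countermodel on a T-frame, so not valid in T, nor in K (the same frame is also a K-frame).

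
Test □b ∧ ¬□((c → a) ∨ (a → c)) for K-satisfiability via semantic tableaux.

No, unsatisfiable

1. □b ∧ ¬□((c → a) ∨ (a → c)), u
2. □b, u   [∧-rule on 1]
3. ¬□((c → a) ∨ (a → c)), u   [∧-rule on 1]
4. ¬((c → a) ∨ (a → c)), v   [¬□-rule on 3: fresh world v, uRv]
5. ¬(c → a), v   [¬∨-rule on 4]
6. ¬(a → c), v   [¬∨-rule on 4]
7. c, v   [¬→-rule on 5]
8. ¬a, v   [¬→-rule on 5]
9. a, v   [¬→-rule on 6]
10. ¬c, v   [¬→-rule on 6]
Accessibility: uRv
Branch closes: a and ¬a both at v.
(One branch shown.) All branches close.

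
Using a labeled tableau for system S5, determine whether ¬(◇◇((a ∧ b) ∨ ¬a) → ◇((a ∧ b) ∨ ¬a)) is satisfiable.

No, unsatisfiable

1. ¬(◇◇((a ∧ b) ∨ ¬a) → ◇((a ∧ b) ∨ ¬a)), w0
2. ◇◇((a ∧ b) ∨ ¬a), w0
3. ¬◇((a ∧ b) ∨ ¬a), w0
4. ¬((a ∧ b) ∨ ¬a), w0
5. ¬(a ∧ b), w0
6. a, w0
7. ¬b, w0
8. ◇((a ∧ b) ∨ ¬a), w1
9. ¬((a ∧ b) ∨ ¬a), w1
10. ¬(a ∧ b), w1
11. a, w1
12. ¬b, w1
13. (a ∧ b) ∨ ¬a, w2
14. ¬((a ∧ b) ∨ ¬a), w2
15. ¬(a ∧ b), w2
16. a, w2
17. a ∧ b, w2
18. b, w2
19. ¬b, w2
Accessibility: w0Rw0, w0Rw1, w0Rw2, w1Rw0, w1Rw1, w1Rw2, w2Rw0, w2Rw1, w2Rw2
Branch closes: b and ¬b both at w2.
Every branch closes; the branch above is one of them.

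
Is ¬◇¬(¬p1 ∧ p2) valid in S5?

Tableau for the negation ◇¬(¬p1 ∧ p2):
1. ◇¬(¬p1 ∧ p2), 0
2. ¬(¬p1 ∧ p2), 1
3. ¬p2, 1
Accessibility: 0R0, 0R1, 1R0, 1R1
The negation has an open branch (countermodel exists).

No, not valid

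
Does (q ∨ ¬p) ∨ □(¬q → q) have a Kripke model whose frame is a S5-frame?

Satisfiable

1. (q ∨ ¬p) ∨ □(¬q → q), w0
2. □(¬q → q), w0   [∨-rule on 1 (branches; this branch)]
3. ¬q → q, w0   [□-rule on 2 via w0Rw0]
4. q, w0   [→-rule on 3 (branches; this branch)]
Accessibility: w0Rw0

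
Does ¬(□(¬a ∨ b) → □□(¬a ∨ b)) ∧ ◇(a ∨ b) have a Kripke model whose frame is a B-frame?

1. ¬(□(¬a ∨ b) → □□(¬a ∨ b)) ∧ ◇(a ∨ b), u
2. ¬(□(¬a ∨ b) → □□(¬a ∨ b)), u   [∧-rule on 1]
3. ◇(a ∨ b), u   [∧-rule on 1]
4. □(¬a ∨ b), u   [¬→-rule on 2]
5. ¬□□(¬a ∨ b), u   [¬→-rule on 2]
6. ¬a ∨ b, u   [□-rule on 4 via uRu]
7. b, u   [∨-rule on 6 (branches; this branch)]
8. a ∨ b, v   [◇-rule on 3: fresh world v, uRv]
9. ¬a ∨ b, v   [□-rule on 4 via uRv]
10. b, v   [∨-rule on 8 (branches; this branch)]
11. ¬□(¬a ∨ b), w   [¬□-rule on 5: fresh world w, uRw]
12. ¬a ∨ b, w   [□-rule on 4 via uRw]
13. b, w   [∨-rule on 12 (branches; this branch)]
14. ¬(¬a ∨ b), x   [¬□-rule on 11: fresh world x, wRx]
15. a, x   [¬∨-rule on 14]
16. ¬b, x   [¬∨-rule on 14]
Accessibility: uRu, uRv, uRw, vRu, vRv, wRu, wRw, wRx, xRw, xRx

Yes, satisfiable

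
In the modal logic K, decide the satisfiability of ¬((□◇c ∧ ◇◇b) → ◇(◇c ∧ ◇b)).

Unsatisfiable (every branch closes)

1. ¬((□◇c ∧ ◇◇b) → ◇(◇c ∧ ◇b)), 0
2. □◇c ∧ ◇◇b, 0   [¬→-rule on 1]
3. ¬◇(◇c ∧ ◇b), 0   [¬→-rule on 1]
4. □◇c, 0   [∧-rule on 2]
5. ◇◇b, 0   [∧-rule on 2]
6. ◇b, 1   [◇-rule on 5: fresh world 1, 0R1]
7. ¬(◇c ∧ ◇b), 1   [¬◇-rule on 3 via 0R1]
8. ◇c, 1   [□-rule on 4 via 0R1]
9. ¬◇c, 1   [¬∧-rule on 7 (branches; this branch)]
10. b, 2   [◇-rule on 6: fresh world 2, 1R2]
11. ¬c, 2   [¬◇-rule on 9 via 1R2]
12. c, 3   [◇-rule on 8: fresh world 3, 1R3]
13. ¬c, 3   [¬◇-rule on 9 via 1R3]
Accessibility: 0R1, 1R2, 1R3
Branch closes: c and ¬c both at 3.
Every branch closes; the branch above is one of them.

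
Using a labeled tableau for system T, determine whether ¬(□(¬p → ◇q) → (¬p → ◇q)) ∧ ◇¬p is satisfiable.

Unsatisfiable (every branch closes)

1. ¬(□(¬p → ◇q) → (¬p → ◇q)) ∧ ◇¬p, u
2. ¬(□(¬p → ◇q) → (¬p → ◇q)), u
3. ◇¬p, u
4. □(¬p → ◇q), u
5. ¬(¬p → ◇q), u
6. ¬p, u
7. ¬◇q, u
8. ¬p → ◇q, u
9. ¬q, u
10. ◇q, u
11. ¬p, v
12. ¬p → ◇q, v
13. ¬q, v
14. ◇q, v
15. q, w
16. ¬p → ◇q, w
17. ¬q, w
Accessibility: uRu, uRv, uRw, vRv, wRw
Branch closes: q and ¬q both at w.
(One branch shown.) All branches close.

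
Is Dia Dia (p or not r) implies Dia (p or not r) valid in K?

Tableau for the negation not (Dia Dia (p or not r) implies Dia (p or not r)):
1. not (Dia Dia (p or not r) implies Dia (p or not r)), w0
2. Dia Dia (p or not r), w0
3. not Dia (p or not r), w0
4. Dia (p or not r), w1
5. not (p or not r), w1
6. not p, w1
7. r, w1
8. p or not r, w2
9. not r, w2
Accessibility: w0Rw1, w1Rw2
The negation has an open branch (countermodel exists).

Not valid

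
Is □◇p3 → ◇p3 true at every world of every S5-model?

Tableau for the negation ¬(□◇p3 → ◇p3):
1. ¬(□◇p3 → ◇p3), u
2. □◇p3, u
3. ¬◇p3, u
4. ◇p3, u
5. ¬p3, u
6. p3, v
7. ◇p3, v
8. ¬p3, v
Accessibility: uRu, uRv, vRu, vRv
Branch closes: p3 and ¬p3 both at v.
All branches of the negation close; one closing branch shown above.

Valid in S5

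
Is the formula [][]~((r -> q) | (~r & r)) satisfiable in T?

1. [][]~((r -> q) | (~r & r)), 0
2. []~((r -> q) | (~r & r)), 0
3. ~((r -> q) | (~r & r)), 0
4. ~(r -> q), 0
5. ~(~r & r), 0
6. r, 0
7. ~q, 0
Accessibility: 0R0

Yes, satisfiable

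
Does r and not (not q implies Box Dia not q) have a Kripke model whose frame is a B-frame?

No, unsatisfiable

1. r and not (not q implies Box Dia not q), w0
2. r, w0   [and-rule on 1]
3. not (not q implies Box Dia not q), w0   [and-rule on 1]
4. not q, w0   [neg-implies-rule on 3]
5. not Box Dia not q, w0   [neg-implies-rule on 3]
6. not Dia not q, w1   [neg-Box-rule on 5: fresh world w1, w0Rw1]
7. q, w0   [neg-Dia-rule on 6 via w1Rw0]
Accessibility: w0Rw0, w0Rw1, w1Rw0, w1Rw1
Branch closes: q and not q both at w0.
Every branch closes; the branch above is one of them.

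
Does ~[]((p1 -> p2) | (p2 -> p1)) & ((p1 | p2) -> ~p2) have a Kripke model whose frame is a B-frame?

No, unsatisfiable

1. ~[]((p1 -> p2) | (p2 -> p1)) & ((p1 | p2) -> ~p2), w0
2. ~[]((p1 -> p2) | (p2 -> p1)), w0
3. (p1 | p2) -> ~p2, w0
4. ~(p1 | p2), w0
5. ~p1, w0
6. ~p2, w0
7. ~((p1 -> p2) | (p2 -> p1)), w1
8. ~(p1 -> p2), w1
9. ~(p2 -> p1), w1
10. p1, w1
11. ~p2, w1
12. p2, w1
13. ~p1, w1
Accessibility: w0Rw0, w0Rw1, w1Rw0, w1Rw1
Branch closes: p2 and ~p2 both at w1.
Every branch closes; the branch above is one of them.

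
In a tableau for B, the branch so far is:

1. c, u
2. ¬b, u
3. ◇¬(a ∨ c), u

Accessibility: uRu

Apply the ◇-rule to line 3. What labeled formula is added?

a fresh world v with uRv, and ¬(a ∨ c) at v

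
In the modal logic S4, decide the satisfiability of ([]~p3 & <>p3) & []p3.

1. ([]~p3 & <>p3) & []p3, u
2. []~p3 & <>p3, u
3. []p3, u
4. []~p3, u
5. <>p3, u
6. p3, u
7. ~p3, u
Accessibility: uRu
Branch closes: p3 and ~p3 both at u.
(One branch shown.) All branches close.

No, unsatisfiable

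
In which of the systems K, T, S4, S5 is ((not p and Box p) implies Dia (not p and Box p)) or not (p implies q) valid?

T, S4, S5

K-tableau for the negation not (((not p and Box p) implies Dia (not p and Box p)) or not (p implies q)):
1. not (((not p and Box p) implies Dia (not p and Box p)) or not (p implies q)), u
2. not ((not p and Box p) implies Dia (not p and Box p)), u
3. p implies q, u
4. not p and Box p, u
5. not Dia (not p and Box p), u
6. not p, u
7. Box p, u
8. q, u
Complete open branch: countermodel on a K-frame, so not valid in K.
T-tableau for the negation not (((not p and Box p) implies Dia (not p and Box p)) or not (p implies q)):
1. not (((not p and Box p) implies Dia (not p and Box p)) or not (p implies q)), u
2. not ((not p and Box p) implies Dia (not p and Box p)), u
3. p implies q, u
4. not p and Box p, u
5. not Dia (not p and Box p), u
6. not p, u
7. Box p, u
8. not (not p and Box p), u
9. p, u
Accessibility: uRu
Branch closes: p and not p both at u.
Every branch closes (one shown): valid in T, hence also in S4, S5 (every theorem of T is a theorem of S4 and S5).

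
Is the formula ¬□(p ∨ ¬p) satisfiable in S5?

1. ¬□(p ∨ ¬p), u
2. ¬(p ∨ ¬p), v
3. ¬p, v
4. p, v
Accessibility: uRu, uRv, vRu, vRv
Branch closes: p and ¬p both at v.
Every branch closes; the branch above is one of them.

No, unsatisfiable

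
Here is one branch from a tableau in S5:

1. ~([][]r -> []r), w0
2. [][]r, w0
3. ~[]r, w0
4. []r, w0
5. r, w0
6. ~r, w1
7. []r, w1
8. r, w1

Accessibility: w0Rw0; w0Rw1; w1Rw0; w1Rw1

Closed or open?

Both r and ~r appear at w1.

Closed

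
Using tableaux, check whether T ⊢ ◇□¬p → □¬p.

Tableau for the negation ¬(◇□¬p → □¬p):
1. ¬(◇□¬p → □¬p), u
2. ◇□¬p, u
3. ¬□¬p, u
4. □¬p, v
5. ¬p, v
6. p, w
Accessibility: uRu, uRv, uRw, vRv, wRw
The negation has an open branch (countermodel exists).

Not valid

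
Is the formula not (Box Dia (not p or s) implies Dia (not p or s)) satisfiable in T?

No, unsatisfiable

1. not (Box Dia (not p or s) implies Dia (not p or s)), u
2. Box Dia (not p or s), u   [neg-implies-rule on 1]
3. not Dia (not p or s), u   [neg-implies-rule on 1]
4. Dia (not p or s), u   [Box-rule on 2 via uRu]
5. not (not p or s), u   [neg-Dia-rule on 3 via uRu]
6. p, u   [neg-or-rule on 5]
7. not s, u   [neg-or-rule on 5]
8. not p or s, v   [Dia-rule on 4: fresh world v, uRv]
9. Dia (not p or s), v   [Box-rule on 2 via uRv]
10. not (not p or s), v   [neg-Dia-rule on 3 via uRv]
11. p, v   [neg-or-rule on 10]
12. not s, v   [neg-or-rule on 10]
13. s, v   [or-rule on 8 (branches; this branch)]
Accessibility: uRu, uRv, vRv
Branch closes: s and not s both at v.
All branches of the tableau close; one closing branch shown above.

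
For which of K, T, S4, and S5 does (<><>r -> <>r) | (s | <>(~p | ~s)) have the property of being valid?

T, S4, S5

T-tableau for the negation ~((<><>r -> <>r) | (s | <>(~p | ~s))):
1. ~((<><>r -> <>r) | (s | <>(~p | ~s))), 0
2. ~(<><>r -> <>r), 0
3. ~(s | <>(~p | ~s)), 0
4. <><>r, 0
5. ~<>r, 0
6. ~s, 0
7. ~<>(~p | ~s), 0
8. ~r, 0
9. ~(~p | ~s), 0
10. p, 0
11. s, 0
Accessibility: 0R0
Branch closes: s and ~s both at 0.
Every branch closes (one shown): valid in T, hence also in S4, S5 (every theorem of T is a theorem of S4 and S5).
K-tableau for the negation ~((<><>r -> <>r) | (s | <>(~p | ~s))):
1. ~((<><>r -> <>r) | (s | <>(~p | ~s))), 0
2. ~(<><>r -> <>r), 0
3. ~(s | <>(~p | ~s)), 0
4. <><>r, 0
5. ~<>r, 0
6. ~s, 0
7. ~<>(~p | ~s), 0
8. <>r, 1
9. ~r, 1
10. ~(~p | ~s), 1
11. p, 1
12. s, 1
13. r, 2
Accessibility: 0R1, 1R2
Complete open branch: countermodel on a K-frame, so not valid in K.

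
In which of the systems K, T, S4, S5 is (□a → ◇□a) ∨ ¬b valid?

K-tableau for the negation ¬((□a → ◇□a) ∨ ¬b):
1. ¬((□a → ◇□a) ∨ ¬b), w0
2. ¬(□a → ◇□a), w0
3. b, w0
4. □a, w0
5. ¬◇□a, w0
Complete open branch: countermodel on a K-frame, so not valid in K.
T-tableau for the negation ¬((□a → ◇□a) ∨ ¬b):
1. ¬((□a → ◇□a) ∨ ¬b), w0
2. ¬(□a → ◇□a), w0
3. b, w0
4. □a, w0
5. ¬◇□a, w0
6. a, w0
7. ¬□a, w0
8. ¬a, w1
9. a, w1
Accessibility: w0Rw0, w0Rw1, w1Rw1
Branch closes: a and ¬a both at w1.
Every branch closes (one shown): valid in T, hence also in S4, S5 (every theorem of T is a theorem of S4 and S5).

T, S4, S5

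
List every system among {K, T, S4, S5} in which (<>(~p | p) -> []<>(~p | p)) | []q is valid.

K-tableau for the negation ~((<>(~p | p) -> []<>(~p | p)) | []q):
1. ~((<>(~p | p) -> []<>(~p | p)) | []q), u
2. ~(<>(~p | p) -> []<>(~p | p)), u
3. ~[]q, u
4. <>(~p | p), u
5. ~[]<>(~p | p), u
6. ~q, v
7. ~p | p, w
8. p, w
9. ~<>(~p | p), x
Accessibility: uRv, uRw, uRx
Complete open branch: countermodel on a K-frame, so not valid in K.
T-tableau for the negation ~((<>(~p | p) -> []<>(~p | p)) | []q):
1. ~((<>(~p | p) -> []<>(~p | p)) | []q), u
2. ~(<>(~p | p) -> []<>(~p | p)), u
3. ~[]q, u
4. <>(~p | p), u
5. ~[]<>(~p | p), u
6. ~q, v
7. ~p | p, w
8. p, w
9. ~<>(~p | p), x
10. ~(~p | p), x
11. p, x
12. ~p, x
Accessibility: uRu, uRv, uRw, uRx, vRv, wRw, xRx
Branch closes: p and ~p both at x.
Every branch closes (one shown): valid in T, hence also in S4, S5 (every theorem of T is a theorem of S4 and S5).

T, S4, S5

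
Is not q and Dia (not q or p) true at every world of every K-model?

Tableau for the negation not (not q and Dia (not q or p)):
1. not (not q and Dia (not q or p)), u
2. not Dia (not q or p), u   [neg-and-rule on 1 (branches; this branch)]
The negation has an open branch (countermodel exists).

Invalid (countermodel exists)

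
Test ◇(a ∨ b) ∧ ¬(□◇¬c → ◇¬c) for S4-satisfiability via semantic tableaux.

Unsatisfiable (every branch closes)

1. ◇(a ∨ b) ∧ ¬(□◇¬c → ◇¬c), u
2. ◇(a ∨ b), u
3. ¬(□◇¬c → ◇¬c), u
4. □◇¬c, u
5. ¬◇¬c, u
6. ◇¬c, u
7. c, u
8. a ∨ b, v
9. ◇¬c, v
10. c, v
11. b, v
12. ¬c, w
13. ◇¬c, w
14. c, w
Accessibility: uRu, uRv, uRw, vRv, wRw
Branch closes: c and ¬c both at w.
Every branch closes; the branch above is one of them.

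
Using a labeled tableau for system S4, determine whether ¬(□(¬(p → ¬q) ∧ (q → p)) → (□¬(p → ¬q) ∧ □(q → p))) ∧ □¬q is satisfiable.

No, unsatisfiable

1. ¬(□(¬(p → ¬q) ∧ (q → p)) → (□¬(p → ¬q) ∧ □(q → p))) ∧ □¬q, 0
2. ¬(□(¬(p → ¬q) ∧ (q → p)) → (□¬(p → ¬q) ∧ □(q → p))), 0
3. □¬q, 0
4. □(¬(p → ¬q) ∧ (q → p)), 0
5. ¬(□¬(p → ¬q) ∧ □(q → p)), 0
6. ¬q, 0
7. ¬(p → ¬q) ∧ (q → p), 0
8. ¬(p → ¬q), 0
9. q → p, 0
10. p, 0
11. q, 0
Accessibility: 0R0
Branch closes: q and ¬q both at 0.
Every branch closes; the branch above is one of them.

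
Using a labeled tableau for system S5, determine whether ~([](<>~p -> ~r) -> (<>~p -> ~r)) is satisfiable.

No, unsatisfiable

1. ~([](<>~p -> ~r) -> (<>~p -> ~r)), w0
2. [](<>~p -> ~r), w0
3. ~(<>~p -> ~r), w0
4. <>~p, w0
5. r, w0
6. <>~p -> ~r, w0
7. ~<>~p, w0
8. p, w0
9. ~p, w1
10. <>~p -> ~r, w1
11. p, w1
Accessibility: w0Rw0, w0Rw1, w1Rw0, w1Rw1
Branch closes: p and ~p both at w1.
Every branch closes; the branch above is one of them.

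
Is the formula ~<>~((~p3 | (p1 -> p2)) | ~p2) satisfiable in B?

1. ~<>~((~p3 | (p1 -> p2)) | ~p2), u
2. (~p3 | (p1 -> p2)) | ~p2, u   [~<>-rule on 1 via uRu]
3. ~p2, u   [|-rule on 2 (branches; this branch)]
Accessibility: uRu

Yes, satisfiable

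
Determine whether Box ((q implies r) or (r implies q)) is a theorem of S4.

Tableau for the negation not Box ((q implies r) or (r implies q)):
1. not Box ((q implies r) or (r implies q)), w0
2. not ((q implies r) or (r implies q)), w1   [neg-Box-rule on 1: fresh world w1, w0Rw1]
3. not (q implies r), w1   [neg-or-rule on 2]
4. not (r implies q), w1   [neg-or-rule on 2]
5. q, w1   [neg-implies-rule on 3]
6. not r, w1   [neg-implies-rule on 3]
7. r, w1   [neg-implies-rule on 4]
8. not q, w1   [neg-implies-rule on 4]
Accessibility: w0Rw0, w0Rw1, w1Rw1
Branch closes: r and not r both at w1.
All branches of the negation close; one closing branch shown above.

Valid in S4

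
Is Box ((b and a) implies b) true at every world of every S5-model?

Valid

Tableau for the negation not Box ((b and a) implies b):
1. not Box ((b and a) implies b), w0
2. not ((b and a) implies b), w1
3. b and a, w1
4. not b, w1
5. b, w1
6. a, w1
Accessibility: w0Rw0, w0Rw1, w1Rw0, w1Rw1
Branch closes: b and not b both at w1.
All branches of the negation close; one closing branch shown above.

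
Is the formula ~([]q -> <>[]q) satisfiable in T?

Unsatisfiable (every branch closes)

1. ~([]q -> <>[]q), w0
2. []q, w0
3. ~<>[]q, w0
4. q, w0
5. ~[]q, w0
6. ~q, w1
7. q, w1
Accessibility: w0Rw0, w0Rw1, w1Rw1
Branch closes: q and ~q both at w1.
All branches of the tableau close; one closing branch shown above.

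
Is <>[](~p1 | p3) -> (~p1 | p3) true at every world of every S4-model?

Tableau for the negation ~(<>[](~p1 | p3) -> (~p1 | p3)):
1. ~(<>[](~p1 | p3) -> (~p1 | p3)), 0
2. <>[](~p1 | p3), 0
3. ~(~p1 | p3), 0
4. p1, 0
5. ~p3, 0
6. [](~p1 | p3), 1
7. ~p1 | p3, 1
8. p3, 1
Accessibility: 0R0, 0R1, 1R1
The negation has an open branch (countermodel exists).

Invalid (countermodel exists)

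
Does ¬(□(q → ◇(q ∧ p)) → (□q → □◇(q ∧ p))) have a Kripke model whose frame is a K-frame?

Unsatisfiable

1. ¬(□(q → ◇(q ∧ p)) → (□q → □◇(q ∧ p))), 0
2. □(q → ◇(q ∧ p)), 0
3. ¬(□q → □◇(q ∧ p)), 0
4. □q, 0
5. ¬□◇(q ∧ p), 0
6. ¬◇(q ∧ p), 1
7. q → ◇(q ∧ p), 1
8. q, 1
9. ◇(q ∧ p), 1
10. q ∧ p, 2
11. q, 2
12. p, 2
13. ¬(q ∧ p), 2
14. ¬p, 2
Accessibility: 0R1, 1R2
Branch closes: p and ¬p both at 2.
Every branch closes; the branch above is one of them.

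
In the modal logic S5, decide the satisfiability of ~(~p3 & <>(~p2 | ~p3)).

1. ~(~p3 & <>(~p2 | ~p3)), w0
2. ~<>(~p2 | ~p3), w0
3. ~(~p2 | ~p3), w0
4. p2, w0
5. p3, w0
Accessibility: w0Rw0

Satisfiable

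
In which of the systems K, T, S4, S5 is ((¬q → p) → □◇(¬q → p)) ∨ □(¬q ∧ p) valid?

S5

S4-tableau for the negation ¬(((¬q → p) → □◇(¬q → p)) ∨ □(¬q ∧ p)):
1. ¬(((¬q → p) → □◇(¬q → p)) ∨ □(¬q ∧ p)), u
2. ¬((¬q → p) → □◇(¬q → p)), u   [¬∨-rule on 1]
3. ¬□(¬q ∧ p), u   [¬∨-rule on 1]
4. ¬q → p, u   [¬→-rule on 2]
5. ¬□◇(¬q → p), u   [¬→-rule on 2]
6. p, u   [→-rule on 4 (branches; this branch)]
7. ¬(¬q ∧ p), v   [¬□-rule on 3: fresh world v, uRv]
8. ¬p, v   [¬∧-rule on 7 (branches; this branch)]
9. ¬◇(¬q → p), w   [¬□-rule on 5: fresh world w, uRw]
10. ¬(¬q → p), w   [¬◇-rule on 9 via wRw]
11. ¬q, w   [¬→-rule on 10]
12. ¬p, w   [¬→-rule on 10]
Accessibility: uRu, uRv, uRw, vRv, wRw
Complete open branch: countermodel on an S4-frame, so not valid in S4, nor in K, T (the same frame is also a K-frame and a T-frame).
S5-tableau for the negation ¬(((¬q → p) → □◇(¬q → p)) ∨ □(¬q ∧ p)):
1. ¬(((¬q → p) → □◇(¬q → p)) ∨ □(¬q ∧ p)), u
2. ¬((¬q → p) → □◇(¬q → p)), u   [¬∨-rule on 1]
3. ¬□(¬q ∧ p), u   [¬∨-rule on 1]
4. ¬q → p, u   [¬→-rule on 2]
5. ¬□◇(¬q → p), u   [¬→-rule on 2]
6. p, u   [→-rule on 4 (branches; this branch)]
7. ¬(¬q ∧ p), v   [¬□-rule on 3: fresh world v, uRv]
8. ¬p, v   [¬∧-rule on 7 (branches; this branch)]
9. ¬◇(¬q → p), w   [¬□-rule on 5: fresh world w, uRw]
10. ¬(¬q → p), u   [¬◇-rule on 9 via wRu]
11. ¬q, u   [¬→-rule on 10]
12. ¬p, u   [¬→-rule on 10]
Accessibility: uRu, uRv, uRw, vRu, vRv, vRw, wRu, wRv, wRw
Branch closes: p and ¬p both at u.
Every branch closes (one shown): valid in S5.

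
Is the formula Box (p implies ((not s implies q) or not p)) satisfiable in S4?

1. Box (p implies ((not s implies q) or not p)), w0
2. p implies ((not s implies q) or not p), w0
3. (not s implies q) or not p, w0
4. not p, w0
Accessibility: w0Rw0

Satisfiable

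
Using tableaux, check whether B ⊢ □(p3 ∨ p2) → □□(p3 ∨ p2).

Tableau for the negation ¬(□(p3 ∨ p2) → □□(p3 ∨ p2)):
1. ¬(□(p3 ∨ p2) → □□(p3 ∨ p2)), u
2. □(p3 ∨ p2), u
3. ¬□□(p3 ∨ p2), u
4. p3 ∨ p2, u
5. p2, u
6. ¬□(p3 ∨ p2), v
7. p3 ∨ p2, v
8. p2, v
9. ¬(p3 ∨ p2), w
10. ¬p3, w
11. ¬p2, w
Accessibility: uRu, uRv, vRu, vRv, vRw, wRv, wRw
The negation has an open branch (countermodel exists).

Invalid (countermodel exists)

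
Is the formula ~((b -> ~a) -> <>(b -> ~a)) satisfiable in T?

1. ~((b -> ~a) -> <>(b -> ~a)), w0
2. b -> ~a, w0   [~->-rule on 1]
3. ~<>(b -> ~a), w0   [~->-rule on 1]
4. ~(b -> ~a), w0   [~<>-rule on 3 via w0Rw0]
5. b, w0   [~->-rule on 4]
6. a, w0   [~->-rule on 4]
7. ~a, w0   [->-rule on 2 (branches; this branch)]
Accessibility: w0Rw0
Branch closes: a and ~a both at w0.
(One branch shown.) All branches close.

Unsatisfiable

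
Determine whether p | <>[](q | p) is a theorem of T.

Not valid

Tableau for the negation ~(p | <>[](q | p)):
1. ~(p | <>[](q | p)), u
2. ~p, u   [~|-rule on 1]
3. ~<>[](q | p), u   [~|-rule on 1]
4. ~[](q | p), u   [~<>-rule on 3 via uRu]
5. ~(q | p), v   [~[]-rule on 4: fresh world v, uRv]
6. ~q, v   [~|-rule on 5]
7. ~p, v   [~|-rule on 5]
8. ~[](q | p), v   [~<>-rule on 3 via uRv]
9. ~(q | p), w   [~[]-rule on 8: fresh world w, vRw]
10. ~q, w   [~|-rule on 9]
11. ~p, w   [~|-rule on 9]
Accessibility: uRu, uRv, vRv, vRw, wRw
The negation has an open branch (countermodel exists).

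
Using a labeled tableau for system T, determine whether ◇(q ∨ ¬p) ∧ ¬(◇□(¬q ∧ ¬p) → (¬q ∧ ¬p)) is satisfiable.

1. ◇(q ∨ ¬p) ∧ ¬(◇□(¬q ∧ ¬p) → (¬q ∧ ¬p)), 0
2. ◇(q ∨ ¬p), 0   [∧-rule on 1]
3. ¬(◇□(¬q ∧ ¬p) → (¬q ∧ ¬p)), 0   [∧-rule on 1]
4. ◇□(¬q ∧ ¬p), 0   [¬→-rule on 3]
5. ¬(¬q ∧ ¬p), 0   [¬→-rule on 3]
6. p, 0   [¬∧-rule on 5 (branches; this branch)]
7. q ∨ ¬p, 1   [◇-rule on 2: fresh world 1, 0R1]
8. ¬p, 1   [∨-rule on 7 (branches; this branch)]
9. □(¬q ∧ ¬p), 2   [◇-rule on 4: fresh world 2, 0R2]
10. ¬q ∧ ¬p, 2   [□-rule on 9 via 2R2]
11. ¬q, 2   [∧-rule on 10]
12. ¬p, 2   [∧-rule on 10]
Accessibility: 0R0, 0R1, 0R2, 1R1, 2R2

Yes, satisfiable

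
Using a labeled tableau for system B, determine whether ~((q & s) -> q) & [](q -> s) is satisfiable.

Unsatisfiable (every branch closes)

1. ~((q & s) -> q) & [](q -> s), 0
2. ~((q & s) -> q), 0
3. [](q -> s), 0
4. q & s, 0
5. ~q, 0
6. q, 0
7. s, 0
Accessibility: 0R0
Branch closes: q and ~q both at 0.
Every branch closes; the branch above is one of them.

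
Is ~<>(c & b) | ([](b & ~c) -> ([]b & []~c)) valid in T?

Tableau for the negation ~(~<>(c & b) | ([](b & ~c) -> ([]b & []~c))):
1. ~(~<>(c & b) | ([](b & ~c) -> ([]b & []~c))), 0
2. <>(c & b), 0
3. ~([](b & ~c) -> ([]b & []~c)), 0
4. [](b & ~c), 0
5. ~([]b & []~c), 0
6. b & ~c, 0
7. b, 0
8. ~c, 0
9. ~[]~c, 0
10. c & b, 1
11. c, 1
12. b, 1
13. b & ~c, 1
14. ~c, 1
Accessibility: 0R0, 0R1, 1R1
Branch closes: c and ~c both at 1.
Every branch of the negation's tableau closes; the branch above is one of them.

Yes, valid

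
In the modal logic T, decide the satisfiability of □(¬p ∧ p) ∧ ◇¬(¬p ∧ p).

1. □(¬p ∧ p) ∧ ◇¬(¬p ∧ p), w0
2. □(¬p ∧ p), w0
3. ◇¬(¬p ∧ p), w0
4. ¬p ∧ p, w0
5. ¬p, w0
6. p, w0
Accessibility: w0Rw0
Branch closes: p and ¬p both at w0.
(One branch shown.) All branches close.

No, unsatisfiable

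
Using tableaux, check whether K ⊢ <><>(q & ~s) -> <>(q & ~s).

No, not valid

Tableau for the negation ~(<><>(q & ~s) -> <>(q & ~s)):
1. ~(<><>(q & ~s) -> <>(q & ~s)), w0
2. <><>(q & ~s), w0
3. ~<>(q & ~s), w0
4. <>(q & ~s), w1
5. ~(q & ~s), w1
6. s, w1
7. q & ~s, w2
8. q, w2
9. ~s, w2
Accessibility: w0Rw1, w1Rw2
The negation has an open branch (countermodel exists).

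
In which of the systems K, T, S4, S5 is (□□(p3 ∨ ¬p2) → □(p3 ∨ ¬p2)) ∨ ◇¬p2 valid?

T, S4, S5

T-tableau for the negation ¬((□□(p3 ∨ ¬p2) → □(p3 ∨ ¬p2)) ∨ ◇¬p2):
1. ¬((□□(p3 ∨ ¬p2) → □(p3 ∨ ¬p2)) ∨ ◇¬p2), u
2. ¬(□□(p3 ∨ ¬p2) → □(p3 ∨ ¬p2)), u
3. ¬◇¬p2, u
4. □□(p3 ∨ ¬p2), u
5. ¬□(p3 ∨ ¬p2), u
6. p2, u
7. □(p3 ∨ ¬p2), u
8. p3 ∨ ¬p2, u
9. p3, u
10. ¬(p3 ∨ ¬p2), v
11. ¬p3, v
12. p2, v
13. □(p3 ∨ ¬p2), v
14. p3 ∨ ¬p2, v
15. ¬p2, v
Accessibility: uRu, uRv, vRv
Branch closes: p2 and ¬p2 both at v.
Every branch closes (one shown): valid in T, hence also in S4, S5 (every theorem of T is a theorem of S4 and S5).
K-tableau for the negation ¬((□□(p3 ∨ ¬p2) → □(p3 ∨ ¬p2)) ∨ ◇¬p2):
1. ¬((□□(p3 ∨ ¬p2) → □(p3 ∨ ¬p2)) ∨ ◇¬p2), u
2. ¬(□□(p3 ∨ ¬p2) → □(p3 ∨ ¬p2)), u
3. ¬◇¬p2, u
4. □□(p3 ∨ ¬p2), u
5. ¬□(p3 ∨ ¬p2), u
6. ¬(p3 ∨ ¬p2), v
7. ¬p3, v
8. p2, v
9. □(p3 ∨ ¬p2), v
Accessibility: uRv
Complete open branch: countermodel on a K-frame, so not valid in K.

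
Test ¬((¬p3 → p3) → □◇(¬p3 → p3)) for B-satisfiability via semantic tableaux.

No, unsatisfiable

1. ¬((¬p3 → p3) → □◇(¬p3 → p3)), w0
2. ¬p3 → p3, w0   [¬→-rule on 1]
3. ¬□◇(¬p3 → p3), w0   [¬→-rule on 1]
4. p3, w0   [→-rule on 2 (branches; this branch)]
5. ¬◇(¬p3 → p3), w1   [¬□-rule on 3: fresh world w1, w0Rw1]
6. ¬(¬p3 → p3), w0   [¬◇-rule on 5 via w1Rw0]
7. ¬p3, w0   [¬→-rule on 6]
Accessibility: w0Rw0, w0Rw1, w1Rw0, w1Rw1
Branch closes: p3 and ¬p3 both at w0.
Every branch closes; the branch above is one of them.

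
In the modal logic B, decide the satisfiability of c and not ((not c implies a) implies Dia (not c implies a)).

Unsatisfiable (every branch closes)

1. c and not ((not c implies a) implies Dia (not c implies a)), 0
2. c, 0
3. not ((not c implies a) implies Dia (not c implies a)), 0
4. not c implies a, 0
5. not Dia (not c implies a), 0
6. not (not c implies a), 0
7. not c, 0
8. not a, 0
Accessibility: 0R0
Branch closes: c and not c both at 0.
Every branch closes; the branch above is one of them.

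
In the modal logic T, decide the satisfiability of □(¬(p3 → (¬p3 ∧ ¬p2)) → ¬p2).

Satisfiable (open branch found)

1. □(¬(p3 → (¬p3 ∧ ¬p2)) → ¬p2), u
2. ¬(p3 → (¬p3 ∧ ¬p2)) → ¬p2, u
3. ¬p2, u
Accessibility: uRu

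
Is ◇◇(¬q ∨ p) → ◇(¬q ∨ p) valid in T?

Tableau for the negation ¬(◇◇(¬q ∨ p) → ◇(¬q ∨ p)):
1. ¬(◇◇(¬q ∨ p) → ◇(¬q ∨ p)), w0
2. ◇◇(¬q ∨ p), w0
3. ¬◇(¬q ∨ p), w0
4. ¬(¬q ∨ p), w0
5. q, w0
6. ¬p, w0
7. ◇(¬q ∨ p), w1
8. ¬(¬q ∨ p), w1
9. q, w1
10. ¬p, w1
11. ¬q ∨ p, w2
12. p, w2
Accessibility: w0Rw0, w0Rw1, w1Rw1, w1Rw2, w2Rw2
The negation has an open branch (countermodel exists).

No, not valid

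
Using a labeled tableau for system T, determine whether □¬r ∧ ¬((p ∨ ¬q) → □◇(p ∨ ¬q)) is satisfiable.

1. □¬r ∧ ¬((p ∨ ¬q) → □◇(p ∨ ¬q)), 0
2. □¬r, 0
3. ¬((p ∨ ¬q) → □◇(p ∨ ¬q)), 0
4. p ∨ ¬q, 0
5. ¬□◇(p ∨ ¬q), 0
6. ¬r, 0
7. ¬q, 0
8. ¬◇(p ∨ ¬q), 1
9. ¬r, 1
10. ¬(p ∨ ¬q), 1
11. ¬p, 1
12. q, 1
Accessibility: 0R0, 0R1, 1R1

Satisfiable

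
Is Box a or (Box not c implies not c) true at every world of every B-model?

Tableau for the negation not (Box a or (Box not c implies not c)):
1. not (Box a or (Box not c implies not c)), u
2. not Box a, u
3. not (Box not c implies not c), u
4. Box not c, u
5. c, u
6. not c, u
Accessibility: uRu
Branch closes: c and not c both at u.
Every branch of the negation's tableau closes; the branch above is one of them.

Valid in B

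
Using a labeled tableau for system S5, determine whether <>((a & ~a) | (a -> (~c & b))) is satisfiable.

1. <>((a & ~a) | (a -> (~c & b))), w0
2. (a & ~a) | (a -> (~c & b)), w1
3. a -> (~c & b), w1
4. ~c & b, w1
5. ~c, w1
6. b, w1
Accessibility: w0Rw0, w0Rw1, w1Rw0, w1Rw1

Satisfiable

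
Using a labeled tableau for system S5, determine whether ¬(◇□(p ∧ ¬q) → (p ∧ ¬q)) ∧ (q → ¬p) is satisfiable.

Unsatisfiable (every branch closes)

1. ¬(◇□(p ∧ ¬q) → (p ∧ ¬q)) ∧ (q → ¬p), 0
2. ¬(◇□(p ∧ ¬q) → (p ∧ ¬q)), 0
3. q → ¬p, 0
4. ◇□(p ∧ ¬q), 0
5. ¬(p ∧ ¬q), 0
6. ¬p, 0
7. q, 0
8. □(p ∧ ¬q), 1
9. p ∧ ¬q, 0
10. p, 0
11. ¬q, 0
Accessibility: 0R0, 0R1, 1R0, 1R1
Branch closes: p and ¬p both at 0.
All branches of the tableau close; one closing branch shown above.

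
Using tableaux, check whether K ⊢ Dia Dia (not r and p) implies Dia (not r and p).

Invalid (countermodel exists)

Tableau for the negation not (Dia Dia (not r and p) implies Dia (not r and p)):
1. not (Dia Dia (not r and p) implies Dia (not r and p)), u
2. Dia Dia (not r and p), u   [neg-implies-rule on 1]
3. not Dia (not r and p), u   [neg-implies-rule on 1]
4. Dia (not r and p), v   [Dia-rule on 2: fresh world v, uRv]
5. not (not r and p), v   [neg-Dia-rule on 3 via uRv]
6. not p, v   [neg-and-rule on 5 (branches; this branch)]
7. not r and p, w   [Dia-rule on 4: fresh world w, vRw]
8. not r, w   [and-rule on 7]
9. p, w   [and-rule on 7]
Accessibility: uRv, vRw
The negation has an open branch (countermodel exists).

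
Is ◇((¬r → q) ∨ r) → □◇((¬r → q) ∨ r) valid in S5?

Tableau for the negation ¬(◇((¬r → q) ∨ r) → □◇((¬r → q) ∨ r)):
1. ¬(◇((¬r → q) ∨ r) → □◇((¬r → q) ∨ r)), 0
2. ◇((¬r → q) ∨ r), 0
3. ¬□◇((¬r → q) ∨ r), 0
4. (¬r → q) ∨ r, 1
5. ¬r → q, 1
6. q, 1
7. ¬◇((¬r → q) ∨ r), 2
8. ¬((¬r → q) ∨ r), 0
9. ¬(¬r → q), 0
10. ¬r, 0
11. ¬q, 0
12. ¬((¬r → q) ∨ r), 1
13. ¬(¬r → q), 1
14. ¬r, 1
15. ¬q, 1
Accessibility: 0R0, 0R1, 0R2, 1R0, 1R1, 1R2, 2R0, 2R1, 2R2
Branch closes: q and ¬q both at 1.
Every branch of the negation's tableau closes; the branch above is one of them.

Valid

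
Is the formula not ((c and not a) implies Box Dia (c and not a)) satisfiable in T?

1. not ((c and not a) implies Box Dia (c and not a)), 0
2. c and not a, 0
3. not Box Dia (c and not a), 0
4. c, 0
5. not a, 0
6. not Dia (c and not a), 1
7. not (c and not a), 1
8. a, 1
Accessibility: 0R0, 0R1, 1R1

Satisfiable (open branch found)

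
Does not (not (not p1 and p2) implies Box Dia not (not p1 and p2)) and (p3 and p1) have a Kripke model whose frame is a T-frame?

1. not (not (not p1 and p2) implies Box Dia not (not p1 and p2)) and (p3 and p1), w0
2. not (not (not p1 and p2) implies Box Dia not (not p1 and p2)), w0   [and-rule on 1]
3. p3 and p1, w0   [and-rule on 1]
4. not (not p1 and p2), w0   [neg-implies-rule on 2]
5. not Box Dia not (not p1 and p2), w0   [neg-implies-rule on 2]
6. p3, w0   [and-rule on 3]
7. p1, w0   [and-rule on 3]
8. not p2, w0   [neg-and-rule on 4 (branches; this branch)]
9. not Dia not (not p1 and p2), w1   [neg-Box-rule on 5: fresh world w1, w0Rw1]
10. not p1 and p2, w1   [neg-Dia-rule on 9 via w1Rw1]
11. not p1, w1   [and-rule on 10]
12. p2, w1   [and-rule on 10]
Accessibility: w0Rw0, w0Rw1, w1Rw1

Satisfiable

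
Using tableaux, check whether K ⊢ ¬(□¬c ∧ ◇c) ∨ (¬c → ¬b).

Valid

Tableau for the negation ¬(¬(□¬c ∧ ◇c) ∨ (¬c → ¬b)):
1. ¬(¬(□¬c ∧ ◇c) ∨ (¬c → ¬b)), u
2. □¬c ∧ ◇c, u
3. ¬(¬c → ¬b), u
4. □¬c, u
5. ◇c, u
6. ¬c, u
7. b, u
8. c, v
9. ¬c, v
Accessibility: uRv
Branch closes: c and ¬c both at v.
All branches of the negation close; one closing branch shown above.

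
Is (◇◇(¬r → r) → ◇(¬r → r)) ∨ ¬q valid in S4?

Valid in S4

Tableau for the negation ¬((◇◇(¬r → r) → ◇(¬r → r)) ∨ ¬q):
1. ¬((◇◇(¬r → r) → ◇(¬r → r)) ∨ ¬q), w0
2. ¬(◇◇(¬r → r) → ◇(¬r → r)), w0
3. q, w0
4. ◇◇(¬r → r), w0
5. ¬◇(¬r → r), w0
6. ¬(¬r → r), w0
7. ¬r, w0
8. ◇(¬r → r), w1
9. ¬(¬r → r), w1
10. ¬r, w1
11. ¬r → r, w2
12. ¬(¬r → r), w2
13. ¬r, w2
14. r, w2
Accessibility: w0Rw0, w0Rw1, w0Rw2, w1Rw1, w1Rw2, w2Rw2
Branch closes: r and ¬r both at w2.
All branches of the negation close; one closing branch shown above.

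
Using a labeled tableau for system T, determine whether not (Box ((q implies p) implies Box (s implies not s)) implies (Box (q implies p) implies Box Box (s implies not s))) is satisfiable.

Unsatisfiable (every branch closes)

1. not (Box ((q implies p) implies Box (s implies not s)) implies (Box (q implies p) implies Box Box (s implies not s))), w0
2. Box ((q implies p) implies Box (s implies not s)), w0
3. not (Box (q implies p) implies Box Box (s implies not s)), w0
4. Box (q implies p), w0
5. not Box Box (s implies not s), w0
6. (q implies p) implies Box (s implies not s), w0
7. q implies p, w0
8. Box (s implies not s), w0
9. s implies not s, w0
10. p, w0
11. not s, w0
12. not Box (s implies not s), w1
13. (q implies p) implies Box (s implies not s), w1
14. q implies p, w1
15. s implies not s, w1
16. Box (s implies not s), w1
17. p, w1
18. not s, w1
19. not (s implies not s), w2
20. s, w2
21. s implies not s, w2
22. not s, w2
Accessibility: w0Rw0, w0Rw1, w1Rw1, w1Rw2, w2Rw2
Branch closes: s and not s both at w2.
(One branch shown.) All branches close.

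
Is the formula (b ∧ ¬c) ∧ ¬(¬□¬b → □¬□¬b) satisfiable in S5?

Unsatisfiable

1. (b ∧ ¬c) ∧ ¬(¬□¬b → □¬□¬b), 0
2. b ∧ ¬c, 0
3. ¬(¬□¬b → □¬□¬b), 0
4. b, 0
5. ¬c, 0
6. ¬□¬b, 0
7. ¬□¬□¬b, 0
8. b, 1
9. □¬b, 2
10. ¬b, 0
Accessibility: 0R0, 0R1, 0R2, 1R0, 1R1, 1R2, 2R0, 2R1, 2R2
Branch closes: b and ¬b both at 0.
All branches of the tableau close; one closing branch shown above.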